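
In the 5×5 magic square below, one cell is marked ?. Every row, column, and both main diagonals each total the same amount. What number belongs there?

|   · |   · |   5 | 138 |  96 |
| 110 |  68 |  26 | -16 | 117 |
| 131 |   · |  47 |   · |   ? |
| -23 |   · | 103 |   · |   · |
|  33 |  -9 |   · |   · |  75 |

-2

Row 2 is complete and sums to 305; that is the magic constant.
Column 1 needs 305; the known cells sum to 251, so (1,1) = 54.
Column 3 needs 305; the known cells sum to 181, so (5,3) = 124.
Main diagonal needs 305; the known cells sum to 244, so (4,4) = 61.
The remaining cell in anti-diagonal is (4,2) = 305 − 160 = 145.
Using row 1: 54 + 5 + 138 + 96 + ? → (1,2) = 305 − 293 = 12.
Row 4 needs 305; the known cells sum to 286, so (4,5) = 19.
From row 5, 305 − (33 + (-9) + 124 + 75) gives (5,4) = 82.
The remaining cell in column 2 is (3,2) = 305 − 216 = 89.
Column 4: 138 + (-16) + 61 + 82 + ? = 305, so (3,4) = 40.
Column 5 needs 305; the known cells sum to 307, so (3,5) = -2.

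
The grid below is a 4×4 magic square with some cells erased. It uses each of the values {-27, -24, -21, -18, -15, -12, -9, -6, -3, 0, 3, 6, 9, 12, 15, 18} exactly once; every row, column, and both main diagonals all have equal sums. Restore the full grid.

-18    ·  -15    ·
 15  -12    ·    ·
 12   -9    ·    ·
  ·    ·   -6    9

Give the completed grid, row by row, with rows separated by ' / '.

-18 -3 -15 18 / 15 -12 0 -21 / 12 -9 3 -24 / -27 6 -6 9

The 16 entries sum to -72, so each line sums to -72/4 = -18.
Column 1 needs -18; the known cells sum to 9, so (4,1) = -27.
The remaining cell in main diagonal is (3,3) = -18 − (-21) = 3.
Row 3 must total -18; the given cells sum to 6, so (3,4) = -24.
The remaining cell in row 4 is (4,2) = -18 − (-24) = 6.
Column 2 needs -18; the known cells sum to -15, so (1,2) = -3.
Column 3 needs -18; the known cells sum to -18, so (2,3) = 0.
From anti-diagonal, -18 − (0 + (-9) + (-27)) gives (1,4) = 18.
Row 2 must total -18; the given cells sum to 3, so (2,4) = -21.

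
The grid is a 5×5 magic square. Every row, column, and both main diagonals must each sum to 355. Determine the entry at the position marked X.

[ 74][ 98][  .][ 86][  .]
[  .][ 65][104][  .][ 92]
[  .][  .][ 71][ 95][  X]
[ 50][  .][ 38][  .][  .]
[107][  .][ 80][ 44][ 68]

Using row 5: 107 + 80 + 44 + 68 + ? → (5,2) = 355 − 299 = 56.
The remaining cell in column 3 is (1,3) = 355 − 293 = 62.
From main diagonal, 355 − (74 + 65 + 71 + 68) gives (4,4) = 77.
From row 1, 355 − (74 + 98 + 62 + 86) gives (1,5) = 35.
Using column 4: 86 + 95 + 77 + 44 + ? → (2,4) = 355 − 302 = 53.
Anti-diagonal must total 355; the given cells sum to 266, so (4,2) = 89.
The remaining cell in row 2 is (2,1) = 355 − 314 = 41.
Using row 4: 50 + 89 + 38 + 77 + ? → (4,5) = 355 − 254 = 101.
The remaining cell in column 1 is (3,1) = 355 − 272 = 83.
Using column 2: 98 + 65 + 89 + 56 + ? → (3,2) = 355 − 308 = 47.
Column 5: 35 + 92 + 101 + 68 + ? = 355, so (3,5) = 59.

59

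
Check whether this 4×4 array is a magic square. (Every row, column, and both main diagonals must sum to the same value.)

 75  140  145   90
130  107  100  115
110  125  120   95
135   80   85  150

Row 1: 75 + 140 + 145 + 90 = 450.
Row 2: 130 + 107 + 100 + 115 = 452.
Row 3: 110 + 125 + 120 + 95 = 450.
Row 4: 135 + 80 + 85 + 150 = 450.
Column 1: 75 + 130 + 110 + 135 = 450.
Column 2: 140 + 107 + 125 + 80 = 452.
Column 3: 145 + 100 + 120 + 85 = 450.
Column 4: 90 + 115 + 95 + 150 = 450.
Main diagonal: 75 + 107 + 120 + 150 = 452.
Anti-diagonal: 90 + 100 + 125 + 135 = 450.

No — row 2 sums to 452 but column 4 sums to 450.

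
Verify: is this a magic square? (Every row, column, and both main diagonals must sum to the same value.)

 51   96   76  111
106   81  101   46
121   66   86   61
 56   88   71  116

Row 1: 51 + 96 + 76 + 111 = 334.
Row 2: 106 + 81 + 101 + 46 = 334.
Row 3: 121 + 66 + 86 + 61 = 334.
Row 4: 56 + 88 + 71 + 116 = 331.
Column 1: 51 + 106 + 121 + 56 = 334.
Column 2: 96 + 81 + 66 + 88 = 331.
Column 3: 76 + 101 + 86 + 71 = 334.
Column 4: 111 + 46 + 61 + 116 = 334.
Main diagonal: 51 + 81 + 86 + 116 = 334.
Anti-diagonal: 111 + 101 + 66 + 56 = 334.

No — column 2 sums to 331 but main diagonal sums to 334.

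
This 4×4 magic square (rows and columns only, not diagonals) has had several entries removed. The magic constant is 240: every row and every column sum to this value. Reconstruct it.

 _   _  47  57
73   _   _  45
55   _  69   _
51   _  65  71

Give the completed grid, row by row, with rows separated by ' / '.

From row 4, 240 − (51 + 65 + 71) gives (4,2) = 53.
From column 1, 240 − (73 + 55 + 51) gives (1,1) = 61.
Using column 3: 47 + 69 + 65 + ? → (2,3) = 240 − 181 = 59.
Column 4 must total 240; the given cells sum to 173, so (3,4) = 67.
Using row 1: 61 + 47 + 57 + ? → (1,2) = 240 − 165 = 75.
Row 2 needs 240; the known cells sum to 177, so (2,2) = 63.
The remaining cell in row 3 is (3,2) = 240 − 191 = 49.

61 75 47 57 / 73 63 59 45 / 55 49 69 67 / 51 53 65 71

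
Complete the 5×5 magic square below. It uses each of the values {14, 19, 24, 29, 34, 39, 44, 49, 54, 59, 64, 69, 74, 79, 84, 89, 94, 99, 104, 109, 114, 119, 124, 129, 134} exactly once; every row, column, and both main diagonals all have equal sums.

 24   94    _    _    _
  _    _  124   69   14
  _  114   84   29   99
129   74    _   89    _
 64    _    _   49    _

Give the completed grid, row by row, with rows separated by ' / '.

The 25 entries sum to 1850, so each line sums to 1850/5 = 370.
Using row 3: 114 + 84 + 29 + 99 + ? → (3,1) = 370 − 326 = 44.
Column 1 must total 370; the given cells sum to 261, so (2,1) = 109.
Using column 4: 69 + 29 + 89 + 49 + ? → (1,4) = 370 − 236 = 134.
Anti-diagonal: 69 + 84 + 74 + 64 + ? = 370, so (1,5) = 79.
Using row 1: 24 + 94 + 134 + 79 + ? → (1,3) = 370 − 331 = 39.
Row 2 needs 370; the known cells sum to 316, so (2,2) = 54.
From column 2, 370 − (94 + 54 + 114 + 74) gives (5,2) = 34.
Main diagonal: 24 + 54 + 84 + 89 + ? = 370, so (5,5) = 119.
From row 5, 370 − (64 + 34 + 49 + 119) gives (5,3) = 104.
From column 3, 370 − (39 + 124 + 84 + 104) gives (4,3) = 19.
Column 5: 79 + 14 + 99 + 119 + ? = 370, so (4,5) = 59.

24 94 39 134 79 / 109 54 124 69 14 / 44 114 84 29 99 / 129 74 19 89 59 / 64 34 104 49 119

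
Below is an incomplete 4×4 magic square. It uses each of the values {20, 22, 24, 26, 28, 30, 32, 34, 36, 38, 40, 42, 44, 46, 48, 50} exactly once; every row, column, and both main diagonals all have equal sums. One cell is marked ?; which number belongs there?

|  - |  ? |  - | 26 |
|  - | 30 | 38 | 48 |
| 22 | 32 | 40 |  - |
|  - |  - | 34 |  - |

36

The 16 entries sum to 560, so each line sums to 560/4 = 140.
Row 2 needs 140; the known cells sum to 116, so (2,1) = 24.
Using row 3: 22 + 32 + 40 + ? → (3,4) = 140 − 94 = 46.
Column 3 needs 140; the known cells sum to 112, so (1,3) = 28.
Using column 4: 26 + 48 + 46 + ? → (4,4) = 140 − 120 = 20.
Main diagonal needs 140; the known cells sum to 90, so (1,1) = 50.
The remaining cell in anti-diagonal is (4,1) = 140 − 96 = 44.
Using row 1: 50 + 28 + 26 + ? → (1,2) = 140 − 104 = 36.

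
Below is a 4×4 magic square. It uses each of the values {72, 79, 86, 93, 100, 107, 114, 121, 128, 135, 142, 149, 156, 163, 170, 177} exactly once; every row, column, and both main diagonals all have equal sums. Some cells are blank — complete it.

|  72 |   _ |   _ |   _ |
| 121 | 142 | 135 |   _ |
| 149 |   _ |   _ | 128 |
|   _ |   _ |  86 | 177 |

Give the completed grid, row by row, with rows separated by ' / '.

72 163 170 93 / 121 142 135 100 / 149 114 107 128 / 156 79 86 177

The 16 entries sum to 1992, so each line sums to 1992/4 = 498.
The remaining cell in row 2 is (2,4) = 498 − 398 = 100.
Column 1: 72 + 121 + 149 + ? = 498, so (4,1) = 156.
Using column 4: 100 + 128 + 177 + ? → (1,4) = 498 − 405 = 93.
Main diagonal needs 498; the known cells sum to 391, so (3,3) = 107.
Anti-diagonal: 93 + 135 + 156 + ? = 498, so (3,2) = 114.
The remaining cell in row 4 is (4,2) = 498 − 419 = 79.
From column 2, 498 − (142 + 114 + 79) gives (1,2) = 163.
Column 3: 135 + 107 + 86 + ? = 498, so (1,3) = 170.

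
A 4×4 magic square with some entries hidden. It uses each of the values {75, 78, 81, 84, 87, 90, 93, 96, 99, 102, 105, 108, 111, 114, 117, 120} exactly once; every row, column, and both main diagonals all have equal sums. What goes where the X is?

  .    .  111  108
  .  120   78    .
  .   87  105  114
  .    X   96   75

102

The 16 entries sum to 1560, so each line sums to 1560/4 = 390.
The remaining cell in row 3 is (3,1) = 390 − 306 = 84.
From column 4, 390 − (108 + 114 + 75) gives (2,4) = 93.
Using main diagonal: 120 + 105 + 75 + ? → (1,1) = 390 − 300 = 90.
Anti-diagonal needs 390; the known cells sum to 273, so (4,1) = 117.
Row 1 must total 390; the given cells sum to 309, so (1,2) = 81.
Row 2 must total 390; the given cells sum to 291, so (2,1) = 99.
Row 4 must total 390; the given cells sum to 288, so (4,2) = 102.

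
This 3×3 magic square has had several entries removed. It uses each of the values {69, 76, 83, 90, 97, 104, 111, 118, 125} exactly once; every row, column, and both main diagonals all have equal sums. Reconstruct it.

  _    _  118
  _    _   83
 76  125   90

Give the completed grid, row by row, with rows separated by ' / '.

104 69 118 / 111 97 83 / 76 125 90

The 9 entries sum to 873, so each line sums to 873/3 = 291.
Anti-diagonal needs 291; the known cells sum to 194, so (2,2) = 97.
Using row 2: 97 + 83 + ? → (2,1) = 291 − 180 = 111.
Column 1 needs 291; the known cells sum to 187, so (1,1) = 104.
Using column 2: 97 + 125 + ? → (1,2) = 291 − 222 = 69.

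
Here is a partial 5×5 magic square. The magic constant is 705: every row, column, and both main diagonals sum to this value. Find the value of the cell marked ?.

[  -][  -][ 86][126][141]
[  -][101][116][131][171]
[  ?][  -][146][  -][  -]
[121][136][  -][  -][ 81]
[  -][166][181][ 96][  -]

Row 2 needs 705; the known cells sum to 519, so (2,1) = 186.
Column 3: 86 + 116 + 146 + 181 + ? = 705, so (4,3) = 176.
Anti-diagonal needs 705; the known cells sum to 554, so (5,1) = 151.
The remaining cell in row 4 is (4,4) = 705 − 514 = 191.
Row 5: 151 + 166 + 181 + 96 + ? = 705, so (5,5) = 111.
The remaining cell in column 4 is (3,4) = 705 − 544 = 161.
Column 5 needs 705; the known cells sum to 504, so (3,5) = 201.
Main diagonal needs 705; the known cells sum to 549, so (1,1) = 156.
From row 1, 705 − (156 + 86 + 126 + 141) gives (1,2) = 196.
Column 1: 156 + 186 + 121 + 151 + ? = 705, so (3,1) = 91.

91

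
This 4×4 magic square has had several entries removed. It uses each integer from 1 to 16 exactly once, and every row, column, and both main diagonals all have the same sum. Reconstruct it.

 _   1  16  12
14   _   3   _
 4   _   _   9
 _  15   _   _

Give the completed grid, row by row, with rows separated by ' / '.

The entries are 1 through 16, which sum to 136, so each line sums to 136/4 = 34.
Row 1: 1 + 16 + 12 + ? = 34, so (1,1) = 5.
Column 1 needs 34; the known cells sum to 23, so (4,1) = 11.
Anti-diagonal needs 34; the known cells sum to 26, so (3,2) = 8.
The remaining cell in row 3 is (3,3) = 34 − 21 = 13.
The remaining cell in column 2 is (2,2) = 34 − 24 = 10.
From column 3, 34 − (16 + 3 + 13) gives (4,3) = 2.
From main diagonal, 34 − (5 + 10 + 13) gives (4,4) = 6.
Row 2: 14 + 10 + 3 + ? = 34, so (2,4) = 7.

5 1 16 12 / 14 10 3 7 / 4 8 13 9 / 11 15 2 6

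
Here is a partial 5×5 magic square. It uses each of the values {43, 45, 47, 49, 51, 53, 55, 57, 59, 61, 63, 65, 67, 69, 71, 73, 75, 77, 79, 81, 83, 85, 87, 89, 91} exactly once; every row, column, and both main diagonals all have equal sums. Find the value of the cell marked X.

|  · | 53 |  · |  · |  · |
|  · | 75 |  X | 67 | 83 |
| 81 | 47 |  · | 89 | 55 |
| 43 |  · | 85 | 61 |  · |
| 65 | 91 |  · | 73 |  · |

The 25 entries sum to 1675, so each line sums to 1675/5 = 335.
Using row 3: 81 + 47 + 89 + 55 + ? → (3,3) = 335 − 272 = 63.
Column 2 must total 335; the given cells sum to 266, so (4,2) = 69.
From column 4, 335 − (67 + 89 + 61 + 73) gives (1,4) = 45.
Anti-diagonal needs 335; the known cells sum to 264, so (1,5) = 71.
Using row 4: 43 + 69 + 85 + 61 + ? → (4,5) = 335 − 258 = 77.
Column 5: 71 + 83 + 55 + 77 + ? = 335, so (5,5) = 49.
Main diagonal: 75 + 63 + 61 + 49 + ? = 335, so (1,1) = 87.
From row 1, 335 − (87 + 53 + 45 + 71) gives (1,3) = 79.
From row 5, 335 − (65 + 91 + 73 + 49) gives (5,3) = 57.
Column 1 needs 335; the known cells sum to 276, so (2,1) = 59.
Column 3 needs 335; the known cells sum to 284, so (2,3) = 51.

51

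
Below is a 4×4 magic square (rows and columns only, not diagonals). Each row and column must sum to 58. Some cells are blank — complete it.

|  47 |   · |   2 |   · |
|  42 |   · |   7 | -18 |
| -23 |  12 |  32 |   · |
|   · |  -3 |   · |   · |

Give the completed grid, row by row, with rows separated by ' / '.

From row 2, 58 − (42 + 7 + (-18)) gives (2,2) = 27.
Row 3: -23 + 12 + 32 + ? = 58, so (3,4) = 37.
Column 1 needs 58; the known cells sum to 66, so (4,1) = -8.
The remaining cell in column 2 is (1,2) = 58 − 36 = 22.
Column 3: 2 + 7 + 32 + ? = 58, so (4,3) = 17.
Using row 1: 47 + 22 + 2 + ? → (1,4) = 58 − 71 = -13.
From row 4, 58 − (-8 + (-3) + 17) gives (4,4) = 52.

47 22 2 -13 / 42 27 7 -18 / -23 12 32 37 / -8 -3 17 52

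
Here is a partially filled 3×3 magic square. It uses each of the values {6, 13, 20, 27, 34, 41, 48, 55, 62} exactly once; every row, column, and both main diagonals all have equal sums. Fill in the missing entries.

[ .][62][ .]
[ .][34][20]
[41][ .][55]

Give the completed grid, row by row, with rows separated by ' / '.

The 9 entries sum to 306, so each line sums to 306/3 = 102.
Row 2 must total 102; the given cells sum to 54, so (2,1) = 48.
Row 3 needs 102; the known cells sum to 96, so (3,2) = 6.
Column 1 must total 102; the given cells sum to 89, so (1,1) = 13.
Using column 3: 20 + 55 + ? → (1,3) = 102 − 75 = 27.

13 62 27 / 48 34 20 / 41 6 55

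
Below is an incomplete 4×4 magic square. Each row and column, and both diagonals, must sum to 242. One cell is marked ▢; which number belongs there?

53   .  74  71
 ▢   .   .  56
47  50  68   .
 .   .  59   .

62

The remaining cell in row 1 is (1,2) = 242 − 198 = 44.
Row 3: 47 + 50 + 68 + ? = 242, so (3,4) = 77.
Using column 3: 74 + 68 + 59 + ? → (2,3) = 242 − 201 = 41.
Column 4: 71 + 56 + 77 + ? = 242, so (4,4) = 38.
Using main diagonal: 53 + 68 + 38 + ? → (2,2) = 242 − 159 = 83.
The remaining cell in anti-diagonal is (4,1) = 242 − 162 = 80.
Row 2: 83 + 41 + 56 + ? = 242, so (2,1) = 62.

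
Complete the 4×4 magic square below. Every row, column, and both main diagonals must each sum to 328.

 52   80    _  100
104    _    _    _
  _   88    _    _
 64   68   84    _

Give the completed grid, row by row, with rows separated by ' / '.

52 80 96 100 / 104 92 76 56 / 108 88 72 60 / 64 68 84 112

From row 1, 328 − (52 + 80 + 100) gives (1,3) = 96.
Row 4: 64 + 68 + 84 + ? = 328, so (4,4) = 112.
From column 1, 328 − (52 + 104 + 64) gives (3,1) = 108.
Using column 2: 80 + 88 + 68 + ? → (2,2) = 328 − 236 = 92.
From main diagonal, 328 − (52 + 92 + 112) gives (3,3) = 72.
Anti-diagonal must total 328; the given cells sum to 252, so (2,3) = 76.
Row 2: 104 + 92 + 76 + ? = 328, so (2,4) = 56.
The remaining cell in row 3 is (3,4) = 328 − 268 = 60.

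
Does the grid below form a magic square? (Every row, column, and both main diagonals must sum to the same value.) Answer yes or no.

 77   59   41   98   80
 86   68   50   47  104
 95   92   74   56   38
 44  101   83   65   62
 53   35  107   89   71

Row 1: 77 + 59 + 41 + 98 + 80 = 355.
Row 2: 86 + 68 + 50 + 47 + 104 = 355.
Row 3: 95 + 92 + 74 + 56 + 38 = 355.
Row 4: 44 + 101 + 83 + 65 + 62 = 355.
Row 5: 53 + 35 + 107 + 89 + 71 = 355.
Column 1: 77 + 86 + 95 + 44 + 53 = 355.
Column 2: 59 + 68 + 92 + 101 + 35 = 355.
Column 3: 41 + 50 + 74 + 83 + 107 = 355.
Column 4: 98 + 47 + 56 + 65 + 89 = 355.
Column 5: 80 + 104 + 38 + 62 + 71 = 355.
Main diagonal: 77 + 68 + 74 + 65 + 71 = 355.
Anti-diagonal: 80 + 47 + 74 + 101 + 53 = 355.
All lines sum to 355.

Yes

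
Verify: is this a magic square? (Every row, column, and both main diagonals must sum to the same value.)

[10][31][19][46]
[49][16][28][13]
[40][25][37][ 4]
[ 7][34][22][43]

Yes

Row 1: 10 + 31 + 19 + 46 = 106.
Row 2: 49 + 16 + 28 + 13 = 106.
Row 3: 40 + 25 + 37 + 4 = 106.
Row 4: 7 + 34 + 22 + 43 = 106.
Column 1: 10 + 49 + 40 + 7 = 106.
Column 2: 31 + 16 + 25 + 34 = 106.
Column 3: 19 + 28 + 37 + 22 = 106.
Column 4: 46 + 13 + 4 + 43 = 106.
Main diagonal: 10 + 16 + 37 + 43 = 106.
Anti-diagonal: 46 + 28 + 25 + 7 = 106.
All lines sum to 106.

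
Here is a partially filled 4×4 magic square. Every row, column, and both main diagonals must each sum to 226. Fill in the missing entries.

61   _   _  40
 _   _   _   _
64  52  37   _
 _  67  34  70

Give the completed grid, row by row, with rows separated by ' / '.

Using row 3: 64 + 52 + 37 + ? → (3,4) = 226 − 153 = 73.
Using row 4: 67 + 34 + 70 + ? → (4,1) = 226 − 171 = 55.
Column 1 must total 226; the given cells sum to 180, so (2,1) = 46.
Column 4: 40 + 73 + 70 + ? = 226, so (2,4) = 43.
Using main diagonal: 61 + 37 + 70 + ? → (2,2) = 226 − 168 = 58.
Anti-diagonal needs 226; the known cells sum to 147, so (2,3) = 79.
Column 2 needs 226; the known cells sum to 177, so (1,2) = 49.
Using column 3: 79 + 37 + 34 + ? → (1,3) = 226 − 150 = 76.

61 49 76 40 / 46 58 79 43 / 64 52 37 73 / 55 67 34 70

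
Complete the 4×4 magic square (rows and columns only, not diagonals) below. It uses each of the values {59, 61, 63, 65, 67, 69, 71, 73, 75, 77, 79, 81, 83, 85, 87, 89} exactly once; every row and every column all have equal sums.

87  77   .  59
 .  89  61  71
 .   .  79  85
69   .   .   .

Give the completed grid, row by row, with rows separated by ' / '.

87 77 73 59 / 75 89 61 71 / 65 67 79 85 / 69 63 83 81

The 16 entries sum to 1184, so each line sums to 1184/4 = 296.
From row 1, 296 − (87 + 77 + 59) gives (1,3) = 73.
Row 2: 89 + 61 + 71 + ? = 296, so (2,1) = 75.
The remaining cell in column 1 is (3,1) = 296 − 231 = 65.
Column 3 must total 296; the given cells sum to 213, so (4,3) = 83.
Using column 4: 59 + 71 + 85 + ? → (4,4) = 296 − 215 = 81.
Row 3 must total 296; the given cells sum to 229, so (3,2) = 67.
From row 4, 296 − (69 + 83 + 81) gives (4,2) = 63.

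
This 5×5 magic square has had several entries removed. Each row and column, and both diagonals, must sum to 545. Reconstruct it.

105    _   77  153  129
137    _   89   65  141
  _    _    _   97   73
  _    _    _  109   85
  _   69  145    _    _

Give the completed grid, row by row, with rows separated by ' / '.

Row 1 needs 545; the known cells sum to 464, so (1,2) = 81.
Row 2 must total 545; the given cells sum to 432, so (2,2) = 113.
Column 4: 153 + 65 + 97 + 109 + ? = 545, so (5,4) = 121.
Column 5 needs 545; the known cells sum to 428, so (5,5) = 117.
Main diagonal must total 545; the given cells sum to 444, so (3,3) = 101.
The remaining cell in row 5 is (5,1) = 545 − 452 = 93.
The remaining cell in column 3 is (4,3) = 545 − 412 = 133.
The remaining cell in anti-diagonal is (4,2) = 545 − 388 = 157.
Row 4 must total 545; the given cells sum to 484, so (4,1) = 61.
The remaining cell in column 1 is (3,1) = 545 − 396 = 149.
The remaining cell in column 2 is (3,2) = 545 − 420 = 125.

105 81 77 153 129 / 137 113 89 65 141 / 149 125 101 97 73 / 61 157 133 109 85 / 93 69 145 121 117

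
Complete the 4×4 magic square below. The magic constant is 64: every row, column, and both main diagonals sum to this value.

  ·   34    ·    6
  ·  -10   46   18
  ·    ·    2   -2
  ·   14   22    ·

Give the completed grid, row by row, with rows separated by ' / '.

30 34 -6 6 / 10 -10 46 18 / 38 26 2 -2 / -14 14 22 42

From row 2, 64 − (-10 + 46 + 18) gives (2,1) = 10.
Column 2 needs 64; the known cells sum to 38, so (3,2) = 26.
Column 3 needs 64; the known cells sum to 70, so (1,3) = -6.
Column 4 must total 64; the given cells sum to 22, so (4,4) = 42.
Main diagonal must total 64; the given cells sum to 34, so (1,1) = 30.
Anti-diagonal: 6 + 46 + 26 + ? = 64, so (4,1) = -14.
From row 3, 64 − (26 + 2 + (-2)) gives (3,1) = 38.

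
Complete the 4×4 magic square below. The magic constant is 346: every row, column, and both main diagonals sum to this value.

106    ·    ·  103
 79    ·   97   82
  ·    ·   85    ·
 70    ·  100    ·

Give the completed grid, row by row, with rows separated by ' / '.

Row 2: 79 + 97 + 82 + ? = 346, so (2,2) = 88.
The remaining cell in column 1 is (3,1) = 346 − 255 = 91.
Column 3: 97 + 85 + 100 + ? = 346, so (1,3) = 64.
Main diagonal must total 346; the given cells sum to 279, so (4,4) = 67.
Anti-diagonal must total 346; the given cells sum to 270, so (3,2) = 76.
Row 1: 106 + 64 + 103 + ? = 346, so (1,2) = 73.
Row 3: 91 + 76 + 85 + ? = 346, so (3,4) = 94.
From row 4, 346 − (70 + 100 + 67) gives (4,2) = 109.

106 73 64 103 / 79 88 97 82 / 91 76 85 94 / 70 109 100 67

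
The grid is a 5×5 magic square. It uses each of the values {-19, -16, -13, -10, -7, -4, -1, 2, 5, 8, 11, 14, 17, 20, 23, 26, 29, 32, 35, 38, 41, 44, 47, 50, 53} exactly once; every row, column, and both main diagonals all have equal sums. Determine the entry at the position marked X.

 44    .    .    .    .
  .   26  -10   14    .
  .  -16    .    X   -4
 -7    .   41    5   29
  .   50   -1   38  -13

47

The 25 entries sum to 425, so each line sums to 425/5 = 85.
The remaining cell in row 4 is (4,2) = 85 − 68 = 17.
From row 5, 85 − (50 + (-1) + 38 + (-13)) gives (5,1) = 11.
The remaining cell in column 2 is (1,2) = 85 − 77 = 8.
Main diagonal must total 85; the given cells sum to 62, so (3,3) = 23.
From anti-diagonal, 85 − (14 + 23 + 17 + 11) gives (1,5) = 20.
Column 3 must total 85; the given cells sum to 53, so (1,3) = 32.
The remaining cell in column 5 is (2,5) = 85 − 32 = 53.
Using row 1: 44 + 8 + 32 + 20 + ? → (1,4) = 85 − 104 = -19.
Row 2: 26 + (-10) + 14 + 53 + ? = 85, so (2,1) = 2.
The remaining cell in column 1 is (3,1) = 85 − 50 = 35.
From column 4, 85 − (-19 + 14 + 5 + 38) gives (3,4) = 47.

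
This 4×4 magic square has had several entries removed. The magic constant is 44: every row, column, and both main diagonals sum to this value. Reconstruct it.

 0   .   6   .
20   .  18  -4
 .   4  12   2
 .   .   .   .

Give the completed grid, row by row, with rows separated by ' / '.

0 14 6 24 / 20 10 18 -4 / 26 4 12 2 / -2 16 8 22

Using row 2: 20 + 18 + (-4) + ? → (2,2) = 44 − 34 = 10.
Row 3 must total 44; the given cells sum to 18, so (3,1) = 26.
Column 1: 0 + 20 + 26 + ? = 44, so (4,1) = -2.
Column 3 must total 44; the given cells sum to 36, so (4,3) = 8.
From main diagonal, 44 − (0 + 10 + 12) gives (4,4) = 22.
From anti-diagonal, 44 − (18 + 4 + (-2)) gives (1,4) = 24.
Row 1 must total 44; the given cells sum to 30, so (1,2) = 14.
The remaining cell in row 4 is (4,2) = 44 − 28 = 16.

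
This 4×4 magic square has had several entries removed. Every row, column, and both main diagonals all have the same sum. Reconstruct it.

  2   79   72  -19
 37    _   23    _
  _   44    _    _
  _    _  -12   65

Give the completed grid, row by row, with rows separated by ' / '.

2 79 72 -19 / 37 16 23 58 / 9 44 51 30 / 86 -5 -12 65

Row 1 is already complete: 2 + 79 + 72 + -19 = 134, so that is the magic constant.
The remaining cell in column 3 is (3,3) = 134 − 83 = 51.
Using main diagonal: 2 + 51 + 65 + ? → (2,2) = 134 − 118 = 16.
From anti-diagonal, 134 − (-19 + 23 + 44) gives (4,1) = 86.
Row 2 needs 134; the known cells sum to 76, so (2,4) = 58.
Row 4: 86 + (-12) + 65 + ? = 134, so (4,2) = -5.
From column 1, 134 − (2 + 37 + 86) gives (3,1) = 9.
Column 4 needs 134; the known cells sum to 104, so (3,4) = 30.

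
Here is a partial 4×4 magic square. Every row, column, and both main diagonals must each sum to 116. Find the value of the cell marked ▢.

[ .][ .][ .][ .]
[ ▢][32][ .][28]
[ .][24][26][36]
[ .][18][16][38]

22

The remaining cell in row 3 is (3,1) = 116 − 86 = 30.
Using row 4: 18 + 16 + 38 + ? → (4,1) = 116 − 72 = 44.
From column 2, 116 − (32 + 24 + 18) gives (1,2) = 42.
The remaining cell in column 4 is (1,4) = 116 − 102 = 14.
Main diagonal: 32 + 26 + 38 + ? = 116, so (1,1) = 20.
Anti-diagonal: 14 + 24 + 44 + ? = 116, so (2,3) = 34.
Row 1 must total 116; the given cells sum to 76, so (1,3) = 40.
Row 2 needs 116; the known cells sum to 94, so (2,1) = 22.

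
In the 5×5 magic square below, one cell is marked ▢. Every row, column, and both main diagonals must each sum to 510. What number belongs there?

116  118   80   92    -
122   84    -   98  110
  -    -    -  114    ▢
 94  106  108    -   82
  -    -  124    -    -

The remaining cell in row 1 is (1,5) = 510 − 406 = 104.
Row 2 must total 510; the given cells sum to 414, so (2,3) = 96.
Using row 4: 94 + 106 + 108 + 82 + ? → (4,4) = 510 − 390 = 120.
Column 3 must total 510; the given cells sum to 408, so (3,3) = 102.
From column 4, 510 − (92 + 98 + 114 + 120) gives (5,4) = 86.
The remaining cell in main diagonal is (5,5) = 510 − 422 = 88.
From anti-diagonal, 510 − (104 + 98 + 102 + 106) gives (5,1) = 100.
Row 5 must total 510; the given cells sum to 398, so (5,2) = 112.
Column 1 needs 510; the known cells sum to 432, so (3,1) = 78.
Column 2 must total 510; the given cells sum to 420, so (3,2) = 90.
From column 5, 510 − (104 + 110 + 82 + 88) gives (3,5) = 126.

126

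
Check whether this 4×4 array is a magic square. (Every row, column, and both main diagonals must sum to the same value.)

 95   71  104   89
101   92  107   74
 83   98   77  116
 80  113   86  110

No — column 2 sums to 374 but column 1 sums to 359.

Row 1: 95 + 71 + 104 + 89 = 359.
Row 2: 101 + 92 + 107 + 74 = 374.
Row 3: 83 + 98 + 77 + 116 = 374.
Row 4: 80 + 113 + 86 + 110 = 389.
Column 1: 95 + 101 + 83 + 80 = 359.
Column 2: 71 + 92 + 98 + 113 = 374.
Column 3: 104 + 107 + 77 + 86 = 374.
Column 4: 89 + 74 + 116 + 110 = 389.
Main diagonal: 95 + 92 + 77 + 110 = 374.
Anti-diagonal: 89 + 107 + 98 + 80 = 374.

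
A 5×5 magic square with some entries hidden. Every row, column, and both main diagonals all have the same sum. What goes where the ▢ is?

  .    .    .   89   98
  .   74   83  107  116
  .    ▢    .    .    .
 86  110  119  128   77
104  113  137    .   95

Row 4 is complete and sums to 520; that is the magic constant.
Using row 2: 74 + 83 + 107 + 116 + ? → (2,1) = 520 − 380 = 140.
Row 5 must total 520; the given cells sum to 449, so (5,4) = 71.
The remaining cell in column 4 is (3,4) = 520 − 395 = 125.
Column 5 must total 520; the given cells sum to 386, so (3,5) = 134.
The remaining cell in anti-diagonal is (3,3) = 520 − 419 = 101.
The remaining cell in column 3 is (1,3) = 520 − 440 = 80.
Using main diagonal: 74 + 101 + 128 + 95 + ? → (1,1) = 520 − 398 = 122.
The remaining cell in row 1 is (1,2) = 520 − 389 = 131.
Column 1 must total 520; the given cells sum to 452, so (3,1) = 68.
Column 2: 131 + 74 + 110 + 113 + ? = 520, so (3,2) = 92.

92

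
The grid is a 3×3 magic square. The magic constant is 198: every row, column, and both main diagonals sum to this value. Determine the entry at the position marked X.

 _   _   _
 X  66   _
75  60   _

Row 3: 75 + 60 + ? = 198, so (3,3) = 63.
Column 2: 66 + 60 + ? = 198, so (1,2) = 72.
Main diagonal needs 198; the known cells sum to 129, so (1,1) = 69.
The remaining cell in anti-diagonal is (1,3) = 198 − 141 = 57.
From column 1, 198 − (69 + 75) gives (2,1) = 54.

54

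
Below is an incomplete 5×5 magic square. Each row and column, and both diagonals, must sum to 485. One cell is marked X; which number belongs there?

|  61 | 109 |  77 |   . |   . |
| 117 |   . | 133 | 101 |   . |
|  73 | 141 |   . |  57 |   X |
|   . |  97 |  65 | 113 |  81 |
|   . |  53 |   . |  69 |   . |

125

Row 4 must total 485; the given cells sum to 356, so (4,1) = 129.
The remaining cell in column 1 is (5,1) = 485 − 380 = 105.
The remaining cell in column 2 is (2,2) = 485 − 400 = 85.
From column 4, 485 − (101 + 57 + 113 + 69) gives (1,4) = 145.
Row 1: 61 + 109 + 77 + 145 + ? = 485, so (1,5) = 93.
From row 2, 485 − (117 + 85 + 133 + 101) gives (2,5) = 49.
Anti-diagonal needs 485; the known cells sum to 396, so (3,3) = 89.
Row 3: 73 + 141 + 89 + 57 + ? = 485, so (3,5) = 125.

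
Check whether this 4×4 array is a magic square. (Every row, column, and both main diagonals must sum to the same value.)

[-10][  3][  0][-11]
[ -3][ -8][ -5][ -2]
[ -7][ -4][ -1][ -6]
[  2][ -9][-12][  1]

Yes

Row 1: -10 + 3 + 0 + (-11) = -18.
Row 2: -3 + (-8) + (-5) + (-2) = -18.
Row 3: -7 + (-4) + (-1) + (-6) = -18.
Row 4: 2 + (-9) + (-12) + 1 = -18.
Column 1: -10 + (-3) + (-7) + 2 = -18.
Column 2: 3 + (-8) + (-4) + (-9) = -18.
Column 3: 0 + (-5) + (-1) + (-12) = -18.
Column 4: -11 + (-2) + (-6) + 1 = -18.
Main diagonal: -10 + (-8) + (-1) + 1 = -18.
Anti-diagonal: -11 + (-5) + (-4) + 2 = -18.
All lines sum to -18.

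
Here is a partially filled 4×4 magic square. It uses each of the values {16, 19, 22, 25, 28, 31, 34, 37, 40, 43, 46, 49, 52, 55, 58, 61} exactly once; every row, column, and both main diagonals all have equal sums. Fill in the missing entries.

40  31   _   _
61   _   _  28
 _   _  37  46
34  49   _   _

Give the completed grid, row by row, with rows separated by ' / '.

The 16 entries sum to 616, so each line sums to 616/4 = 154.
Column 1 needs 154; the known cells sum to 135, so (3,1) = 19.
Row 3: 19 + 37 + 46 + ? = 154, so (3,2) = 52.
Column 2 needs 154; the known cells sum to 132, so (2,2) = 22.
Main diagonal needs 154; the known cells sum to 99, so (4,4) = 55.
From row 2, 154 − (61 + 22 + 28) gives (2,3) = 43.
The remaining cell in row 4 is (4,3) = 154 − 138 = 16.
From column 3, 154 − (43 + 37 + 16) gives (1,3) = 58.
Column 4: 28 + 46 + 55 + ? = 154, so (1,4) = 25.

40 31 58 25 / 61 22 43 28 / 19 52 37 46 / 34 49 16 55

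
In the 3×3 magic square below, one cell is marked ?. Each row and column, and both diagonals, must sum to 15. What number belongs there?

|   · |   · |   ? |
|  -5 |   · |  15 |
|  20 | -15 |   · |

From row 2, 15 − (-5 + 15) gives (2,2) = 5.
From row 3, 15 − (20 + (-15)) gives (3,3) = 10.
From column 1, 15 − (-5 + 20) gives (1,1) = 0.
From column 2, 15 − (5 + (-15)) gives (1,2) = 25.
Column 3 needs 15; the known cells sum to 25, so (1,3) = -10.

-10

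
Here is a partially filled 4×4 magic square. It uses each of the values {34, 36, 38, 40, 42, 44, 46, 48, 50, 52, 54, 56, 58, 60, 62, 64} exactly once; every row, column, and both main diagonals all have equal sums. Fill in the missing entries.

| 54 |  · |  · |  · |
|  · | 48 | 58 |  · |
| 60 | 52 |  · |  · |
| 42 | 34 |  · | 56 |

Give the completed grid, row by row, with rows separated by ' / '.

54 62 36 44 / 40 48 58 50 / 60 52 38 46 / 42 34 64 56

The 16 entries sum to 784, so each line sums to 784/4 = 196.
Using row 4: 42 + 34 + 56 + ? → (4,3) = 196 − 132 = 64.
Using column 1: 54 + 60 + 42 + ? → (2,1) = 196 − 156 = 40.
The remaining cell in column 2 is (1,2) = 196 − 134 = 62.
Main diagonal: 54 + 48 + 56 + ? = 196, so (3,3) = 38.
From anti-diagonal, 196 − (58 + 52 + 42) gives (1,4) = 44.
Row 1 must total 196; the given cells sum to 160, so (1,3) = 36.
Row 2: 40 + 48 + 58 + ? = 196, so (2,4) = 50.
From row 3, 196 − (60 + 52 + 38) gives (3,4) = 46.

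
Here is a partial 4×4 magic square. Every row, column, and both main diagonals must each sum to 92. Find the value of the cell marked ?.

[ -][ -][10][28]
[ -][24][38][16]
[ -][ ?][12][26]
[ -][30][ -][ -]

18

From row 2, 92 − (24 + 38 + 16) gives (2,1) = 14.
From column 3, 92 − (10 + 38 + 12) gives (4,3) = 32.
Using column 4: 28 + 16 + 26 + ? → (4,4) = 92 − 70 = 22.
Main diagonal must total 92; the given cells sum to 58, so (1,1) = 34.
Row 1: 34 + 10 + 28 + ? = 92, so (1,2) = 20.
Row 4 needs 92; the known cells sum to 84, so (4,1) = 8.
The remaining cell in column 1 is (3,1) = 92 − 56 = 36.
From column 2, 92 − (20 + 24 + 30) gives (3,2) = 18.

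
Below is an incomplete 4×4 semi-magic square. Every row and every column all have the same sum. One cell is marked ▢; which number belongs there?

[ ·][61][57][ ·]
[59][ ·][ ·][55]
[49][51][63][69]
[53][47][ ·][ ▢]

Row 3 is complete and sums to 232; that is the magic constant.
Column 1 must total 232; the given cells sum to 161, so (1,1) = 71.
The remaining cell in column 2 is (2,2) = 232 − 159 = 73.
From row 1, 232 − (71 + 61 + 57) gives (1,4) = 43.
Using row 2: 59 + 73 + 55 + ? → (2,3) = 232 − 187 = 45.
Column 3 must total 232; the given cells sum to 165, so (4,3) = 67.
Using column 4: 43 + 55 + 69 + ? → (4,4) = 232 − 167 = 65.

65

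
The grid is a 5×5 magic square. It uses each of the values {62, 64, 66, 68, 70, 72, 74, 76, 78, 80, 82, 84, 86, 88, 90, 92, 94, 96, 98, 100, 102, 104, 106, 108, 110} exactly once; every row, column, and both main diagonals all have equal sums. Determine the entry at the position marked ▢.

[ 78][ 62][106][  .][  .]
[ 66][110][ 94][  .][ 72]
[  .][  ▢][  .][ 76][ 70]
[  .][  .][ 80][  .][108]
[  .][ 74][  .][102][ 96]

98

The 25 entries sum to 2150, so each line sums to 2150/5 = 430.
The remaining cell in row 2 is (2,4) = 430 − 342 = 88.
Column 5 must total 430; the given cells sum to 346, so (1,5) = 84.
Row 1: 78 + 62 + 106 + 84 + ? = 430, so (1,4) = 100.
Column 4 must total 430; the given cells sum to 366, so (4,4) = 64.
From main diagonal, 430 − (78 + 110 + 64 + 96) gives (3,3) = 82.
Column 3 needs 430; the known cells sum to 362, so (5,3) = 68.
Row 5 must total 430; the given cells sum to 340, so (5,1) = 90.
From anti-diagonal, 430 − (84 + 88 + 82 + 90) gives (4,2) = 86.
Row 4: 86 + 80 + 64 + 108 + ? = 430, so (4,1) = 92.
Column 1: 78 + 66 + 92 + 90 + ? = 430, so (3,1) = 104.
Column 2: 62 + 110 + 86 + 74 + ? = 430, so (3,2) = 98.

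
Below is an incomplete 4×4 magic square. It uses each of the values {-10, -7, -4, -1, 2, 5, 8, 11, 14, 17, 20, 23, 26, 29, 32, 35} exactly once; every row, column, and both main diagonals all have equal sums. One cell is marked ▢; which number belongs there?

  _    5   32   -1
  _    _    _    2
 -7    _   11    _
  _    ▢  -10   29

The 16 entries sum to 200, so each line sums to 200/4 = 50.
Using row 1: 5 + 32 + (-1) + ? → (1,1) = 50 − 36 = 14.
The remaining cell in column 3 is (2,3) = 50 − 33 = 17.
Using column 4: -1 + 2 + 29 + ? → (3,4) = 50 − 30 = 20.
Using main diagonal: 14 + 11 + 29 + ? → (2,2) = 50 − 54 = -4.
Row 2 needs 50; the known cells sum to 15, so (2,1) = 35.
Row 3 needs 50; the known cells sum to 24, so (3,2) = 26.
Using column 1: 14 + 35 + (-7) + ? → (4,1) = 50 − 42 = 8.
Column 2 must total 50; the given cells sum to 27, so (4,2) = 23.

23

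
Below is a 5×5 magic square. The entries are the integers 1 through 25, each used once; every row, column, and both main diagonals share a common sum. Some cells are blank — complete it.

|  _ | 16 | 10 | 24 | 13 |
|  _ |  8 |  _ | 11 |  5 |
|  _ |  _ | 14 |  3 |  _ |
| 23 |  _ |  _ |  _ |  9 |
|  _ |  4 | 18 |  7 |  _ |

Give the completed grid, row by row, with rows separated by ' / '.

2 16 10 24 13 / 19 8 22 11 5 / 6 25 14 3 17 / 23 12 1 20 9 / 15 4 18 7 21

The entries are 1 through 25, which sum to 325, so each line sums to 325/5 = 65.
The remaining cell in row 1 is (1,1) = 65 − 63 = 2.
Column 4 needs 65; the known cells sum to 45, so (4,4) = 20.
Main diagonal must total 65; the given cells sum to 44, so (5,5) = 21.
Row 5 must total 65; the given cells sum to 50, so (5,1) = 15.
The remaining cell in column 5 is (3,5) = 65 − 48 = 17.
Anti-diagonal must total 65; the given cells sum to 53, so (4,2) = 12.
Row 4 must total 65; the given cells sum to 64, so (4,3) = 1.
Column 2 must total 65; the given cells sum to 40, so (3,2) = 25.
Column 3 must total 65; the given cells sum to 43, so (2,3) = 22.
Row 2 needs 65; the known cells sum to 46, so (2,1) = 19.
From row 3, 65 − (25 + 14 + 3 + 17) gives (3,1) = 6.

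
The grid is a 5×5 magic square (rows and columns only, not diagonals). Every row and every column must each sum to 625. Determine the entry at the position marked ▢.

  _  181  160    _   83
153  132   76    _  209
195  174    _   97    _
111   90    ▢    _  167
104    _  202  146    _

69

Row 2 needs 625; the known cells sum to 570, so (2,4) = 55.
Column 1 needs 625; the known cells sum to 563, so (1,1) = 62.
The remaining cell in column 2 is (5,2) = 625 − 577 = 48.
Row 1 needs 625; the known cells sum to 486, so (1,4) = 139.
Row 5 needs 625; the known cells sum to 500, so (5,5) = 125.
The remaining cell in column 4 is (4,4) = 625 − 437 = 188.
From column 5, 625 − (83 + 209 + 167 + 125) gives (3,5) = 41.
The remaining cell in row 3 is (3,3) = 625 − 507 = 118.
Row 4: 111 + 90 + 188 + 167 + ? = 625, so (4,3) = 69.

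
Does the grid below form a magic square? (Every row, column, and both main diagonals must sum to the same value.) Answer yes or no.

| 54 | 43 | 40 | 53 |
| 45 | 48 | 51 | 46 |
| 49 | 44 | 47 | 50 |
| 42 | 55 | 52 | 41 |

Row 1: 54 + 43 + 40 + 53 = 190.
Row 2: 45 + 48 + 51 + 46 = 190.
Row 3: 49 + 44 + 47 + 50 = 190.
Row 4: 42 + 55 + 52 + 41 = 190.
Column 1: 54 + 45 + 49 + 42 = 190.
Column 2: 43 + 48 + 44 + 55 = 190.
Column 3: 40 + 51 + 47 + 52 = 190.
Column 4: 53 + 46 + 50 + 41 = 190.
Main diagonal: 54 + 48 + 47 + 41 = 190.
Anti-diagonal: 53 + 51 + 44 + 42 = 190.
All lines sum to 190.

Yes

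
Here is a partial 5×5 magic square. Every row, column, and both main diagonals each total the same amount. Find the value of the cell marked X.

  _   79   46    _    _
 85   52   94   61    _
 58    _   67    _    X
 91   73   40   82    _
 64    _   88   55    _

76

Column 3 is complete and sums to 335; that is the magic constant.
From row 2, 335 − (85 + 52 + 94 + 61) gives (2,5) = 43.
Using row 4: 91 + 73 + 40 + 82 + ? → (4,5) = 335 − 286 = 49.
The remaining cell in column 1 is (1,1) = 335 − 298 = 37.
From main diagonal, 335 − (37 + 52 + 67 + 82) gives (5,5) = 97.
From anti-diagonal, 335 − (61 + 67 + 73 + 64) gives (1,5) = 70.
The remaining cell in row 1 is (1,4) = 335 − 232 = 103.
The remaining cell in row 5 is (5,2) = 335 − 304 = 31.
Column 2 must total 335; the given cells sum to 235, so (3,2) = 100.
Column 4 must total 335; the given cells sum to 301, so (3,4) = 34.
Column 5 needs 335; the known cells sum to 259, so (3,5) = 76.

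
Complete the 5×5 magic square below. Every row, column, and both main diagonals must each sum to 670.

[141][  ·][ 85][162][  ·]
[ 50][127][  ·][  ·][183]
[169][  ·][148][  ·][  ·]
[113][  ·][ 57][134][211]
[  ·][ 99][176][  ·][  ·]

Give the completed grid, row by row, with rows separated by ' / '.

Row 4 must total 670; the given cells sum to 515, so (4,2) = 155.
The remaining cell in column 1 is (5,1) = 670 − 473 = 197.
Column 3: 85 + 148 + 57 + 176 + ? = 670, so (2,3) = 204.
Using main diagonal: 141 + 127 + 148 + 134 + ? → (5,5) = 670 − 550 = 120.
From row 2, 670 − (50 + 127 + 204 + 183) gives (2,4) = 106.
Row 5: 197 + 99 + 176 + 120 + ? = 670, so (5,4) = 78.
Column 4: 162 + 106 + 134 + 78 + ? = 670, so (3,4) = 190.
The remaining cell in anti-diagonal is (1,5) = 670 − 606 = 64.
Row 1 needs 670; the known cells sum to 452, so (1,2) = 218.
Column 2 must total 670; the given cells sum to 599, so (3,2) = 71.
The remaining cell in column 5 is (3,5) = 670 − 578 = 92.

141 218 85 162 64 / 50 127 204 106 183 / 169 71 148 190 92 / 113 155 57 134 211 / 197 99 176 78 120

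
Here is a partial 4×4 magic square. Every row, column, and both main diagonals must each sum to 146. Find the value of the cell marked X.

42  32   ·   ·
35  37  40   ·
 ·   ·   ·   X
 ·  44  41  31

Row 2: 35 + 37 + 40 + ? = 146, so (2,4) = 34.
The remaining cell in row 4 is (4,1) = 146 − 116 = 30.
From column 1, 146 − (42 + 35 + 30) gives (3,1) = 39.
Column 2: 32 + 37 + 44 + ? = 146, so (3,2) = 33.
The remaining cell in main diagonal is (3,3) = 146 − 110 = 36.
Anti-diagonal: 40 + 33 + 30 + ? = 146, so (1,4) = 43.
Row 1 must total 146; the given cells sum to 117, so (1,3) = 29.
Row 3 must total 146; the given cells sum to 108, so (3,4) = 38.

38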